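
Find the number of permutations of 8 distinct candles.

The number of ways to arrange 8 distinct objects is 8!.

Final answer: 8! = 40320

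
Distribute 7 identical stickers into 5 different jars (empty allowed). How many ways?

Stars and bars: C(n+k-1, k-1) = C(11,4).

Final answer: C(11,4) = 330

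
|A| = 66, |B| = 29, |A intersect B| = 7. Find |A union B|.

|A union B| = |A| + |B| - |A intersect B| = 66 + 29 - 7.

Final answer: 88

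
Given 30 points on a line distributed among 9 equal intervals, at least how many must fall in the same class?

By pigeonhole with 30 objects and 9 categories: ceiling(30/9).

Final answer: 4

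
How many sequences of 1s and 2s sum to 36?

Let f(n) be the number of climbs. Removing the last move (1 or 2 steps) gives f(n) = f(n-1) + f(n-2); base cases f(1)=1, f(2)=2.
Computing successive values: f(1)=1, f(2)=2, f(3)=3, f(4)=5, f(5)=8, f(6)=13, f(7)=21, f(8)=34, f(9)=55, f(10)=89, f(11)=144, f(12)=233, f(13)=377, f(14)=610, f(15)=987, f(16)=1597, f(17)=2584, f(18)=4181, f(19)=6765, f(20)=10946, f(21)=17711, f(22)=28657, f(23)=46368, f(24)=75025, f(25)=121393, f(26)=196418, f(27)=317811, f(28)=514229, f(29)=832040, f(30)=1346269, f(31)=2178309, f(32)=3524578, f(33)=5702887, f(34)=9227465, f(35)=14930352, f(36)=24157817.

Final answer: 24157817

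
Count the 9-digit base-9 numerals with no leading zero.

In base 9, the leading digit has 8 choices (1..8); each of the remaining 8 digits has 9 choices.
Total: 8 x 9^8.

Final answer: 344373768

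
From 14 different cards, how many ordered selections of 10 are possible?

P(14,10) = 14!/(14-10)! = 14!/4!.

Final answer: P(14,10) = 3632428800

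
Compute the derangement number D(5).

Use the recurrence D(n) = (n-1)(D(n-1) + D(n-2)) with D(0)=1, D(1)=0.
Building up: D(2)=1, D(3)=2, D(4)=9.
D(5) = 4 x (D(4) + D(3)) = 4 x (9 + 2).

Final answer: D(5) = 44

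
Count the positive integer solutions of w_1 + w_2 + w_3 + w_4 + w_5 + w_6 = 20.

Substitute w'_i = w_i - 1 (so w'_i >= 0). Then sum w'_i = 20 - 6 = 14.
Stars and bars: C(14+6-1, 6-1) = C(19,5).

Final answer: C(19,5) = 11628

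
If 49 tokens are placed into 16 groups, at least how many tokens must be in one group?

By the pigeonhole principle: ceiling(49/16).

Final answer: 4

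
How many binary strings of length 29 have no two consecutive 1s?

A valid string ends in 0 (append to any length-(n-1) valid string) or in 01 (append to any length-(n-2) valid string), so a(n) = a(n-1) + a(n-2) with a(1)=2, a(2)=3.
Building up term by term: a(1)=2, a(2)=3, a(3)=5, a(4)=8, a(5)=13, a(6)=21, a(7)=34, a(8)=55, a(9)=89, a(10)=144, a(11)=233, a(12)=377, a(13)=610, a(14)=987, a(15)=1597, a(16)=2584, a(17)=4181, a(18)=6765, a(19)=10946, a(20)=17711, a(21)=28657, a(22)=46368, a(23)=75025, a(24)=121393, a(25)=196418, a(26)=317811, a(27)=514229, a(28)=832040, a(29)=1346269.

Final answer: 1346269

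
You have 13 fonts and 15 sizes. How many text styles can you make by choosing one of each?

By the multiplication principle: 13 x 15.

Final answer: 195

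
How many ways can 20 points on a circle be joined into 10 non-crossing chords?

This is a standard Catalan-number count: the answer is C_n. Here n = 20/2 = 10.
C_n = (2n)!/(n!(n+1)!), so C_{10} = 20!/(10! x 11!) = C(20,10)/11 = 184756/11.

Final answer: C_{10} = 16796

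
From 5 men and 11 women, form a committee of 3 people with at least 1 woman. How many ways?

Sum over valid woman counts:
C(11,1)C(5,2) = 110
C(11,2)C(5,1) = 275
C(11,3)C(5,0) = 165
Total: 110 + 275 + 165.

Final answer: 550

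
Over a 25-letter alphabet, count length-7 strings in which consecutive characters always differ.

Let g(n) count such strings. g(1) = 25, and each valid string of length n-1 extends in 24 ways (any symbol but the last), so g(n) = 24 g(n-1).
Total: g(7) = 25 x 24^6.

Final answer: 25 x 24^{6} = 4777574400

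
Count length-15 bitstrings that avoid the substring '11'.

Classify by the final bit: ...0 gives a(n-1) strings, ...01 gives a(n-2) strings. Thus a(n) = a(n-1) + a(n-2) with a(1)=2, a(2)=3.
Computing successive values: a(1)=2, a(2)=3, a(3)=5, a(4)=8, a(5)=13, a(6)=21, a(7)=34, a(8)=55, a(9)=89, a(10)=144, a(11)=233, a(12)=377, a(13)=610, a(14)=987, a(15)=1597.

Final answer: 1597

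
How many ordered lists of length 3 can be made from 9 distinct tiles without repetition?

P(9,3) = 9!/(9-3)! = 9!/6!.

Final answer: P(9,3) = 504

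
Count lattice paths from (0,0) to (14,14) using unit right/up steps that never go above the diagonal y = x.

Total monotonic paths to (14,14): C(28,14) = 40116600.
Reflecting each bad path at its first crossing gives a bijection with paths to (13,15): C(28,15) = 37442160.
Valid Dyck paths: 40116600 - 37442160.
(These counts are the Catalan numbers.)

Final answer: C_{14} = 2674440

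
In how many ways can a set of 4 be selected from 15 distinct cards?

C(15,4) = 15!/(4! x (15-4)!).

Final answer: C(15,4) = 1365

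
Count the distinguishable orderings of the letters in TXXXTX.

Letters (T:2, X:4). Total letters: 6.
Permutations = 6!/(4! x 2!).

Final answer: 15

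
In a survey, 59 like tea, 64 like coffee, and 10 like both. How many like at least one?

|A union B| = |A| + |B| - |A intersect B| = 59 + 64 - 10.

Final answer: 113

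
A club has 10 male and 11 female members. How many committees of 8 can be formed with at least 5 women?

Sum over valid woman counts:
C(11,5)C(10,3) = 55440
C(11,6)C(10,2) = 20790
C(11,7)C(10,1) = 3300
C(11,8)C(10,0) = 165
Total: 55440 + 20790 + 3300 + 165.

Final answer: 79695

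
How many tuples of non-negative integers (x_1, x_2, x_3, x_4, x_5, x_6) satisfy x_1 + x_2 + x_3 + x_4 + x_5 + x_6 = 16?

Stars and bars with 16 stars and 5 bars:
C(16+6-1, 6-1) = C(21,5).

Final answer: C(21,5) = 20349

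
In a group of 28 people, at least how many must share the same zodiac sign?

There are 12 possible values for zodiac sign. With 28 people and 12 categories, by pigeonhole: ceiling(28/12).

Final answer: 3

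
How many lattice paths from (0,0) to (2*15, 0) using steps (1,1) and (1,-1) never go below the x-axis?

Total monotonic paths to (15,15): C(30,15) = 155117520.
Reflecting each bad path at its first crossing gives a bijection with paths to (14,16): C(30,16) = 145422675.
Valid Dyck paths: 155117520 - 145422675.
(Check: C(30,15) - C(30,16) = C(30,15)/16, the Catalan number C_{15}.)

Final answer: C_{15} = 9694845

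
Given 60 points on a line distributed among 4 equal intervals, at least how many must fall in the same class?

By pigeonhole with 60 objects and 4 categories: ceiling(60/4).

Final answer: 15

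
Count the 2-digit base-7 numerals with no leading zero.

These are the integers in [7^1, 7^2), so the count is 7^2 - 7^1 = 6 x 7^1.

Final answer: 42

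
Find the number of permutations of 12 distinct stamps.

The number of ways to arrange 12 distinct objects is 12!.

Final answer: 12! = 479001600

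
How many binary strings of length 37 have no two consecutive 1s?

A valid string ends in 0 (append to any length-(n-1) valid string) or in 01 (append to any length-(n-2) valid string), so a(n) = a(n-1) + a(n-2) with a(1)=2, a(2)=3.
Building up term by term: a(1)=2, a(2)=3, a(3)=5, a(4)=8, a(5)=13, a(6)=21, a(7)=34, a(8)=55, a(9)=89, a(10)=144, a(11)=233, a(12)=377, a(13)=610, a(14)=987, a(15)=1597, a(16)=2584, a(17)=4181, a(18)=6765, a(19)=10946, a(20)=17711, a(21)=28657, a(22)=46368, a(23)=75025, a(24)=121393, a(25)=196418, a(26)=317811, a(27)=514229, a(28)=832040, a(29)=1346269, a(30)=2178309, a(31)=3524578, a(32)=5702887, a(33)=9227465, a(34)=14930352, a(35)=24157817, a(36)=39088169, a(37)=63245986.

Final answer: 63245986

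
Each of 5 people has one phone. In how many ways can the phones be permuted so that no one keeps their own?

D(n) = (n-1)(D(n-1) + D(n-2)), D(0)=1, D(1)=0.
D(2) = 1 x (0 + 1) = 1
D(3) = 2 x (1 + 0) = 2
D(4) = 3 x (2 + 1) = 9
D(5) = 4 x (D(4) + D(3)) = 4 x (9 + 2)

Final answer: D(5) = 44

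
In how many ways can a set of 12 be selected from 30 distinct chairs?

C(30,12) = 30!/(12! x 18!).

Final answer: \binom{30}{12} = 86493225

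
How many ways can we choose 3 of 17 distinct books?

C(17,3) = 17!/(3! x (17-3)!).

Final answer: C(17,3) = 680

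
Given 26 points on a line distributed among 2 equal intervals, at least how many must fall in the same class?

By pigeonhole with 26 objects and 2 categories: ceiling(26/2).

Final answer: 13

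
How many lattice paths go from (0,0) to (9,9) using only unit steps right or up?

Each path has 9 right steps and 9 up steps in some order (18 steps total).
Choose which 9 of the 18 steps are up: C(18,9).

Final answer: C(18,9) = 48620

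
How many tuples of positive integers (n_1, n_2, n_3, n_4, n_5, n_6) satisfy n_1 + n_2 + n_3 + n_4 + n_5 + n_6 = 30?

Substitute n'_i = n_i - 1 (so n'_i >= 0). Then sum n'_i = 30 - 6 = 24.
Stars and bars: C(24+6-1, 6-1) = C(29,5).

Final answer: C(29,5) = 118755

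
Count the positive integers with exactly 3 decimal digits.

First digit: 9 choices (1-9). Each of the remaining 2 digits: 10 choices.
Total: 9 x 10^2.

Final answer: 900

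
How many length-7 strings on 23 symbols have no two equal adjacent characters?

Let g(n) count such strings. g(1) = 23, and each valid string of length n-1 extends in 22 ways (any symbol but the last), so g(n) = 22 g(n-1).
Total: g(7) = 23 x 22^6.

Final answer: 23 x 22^{6} = 2607737792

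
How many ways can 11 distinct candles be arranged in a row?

The number of ways to arrange 11 distinct objects is 11!.

Final answer: 11! = 39916800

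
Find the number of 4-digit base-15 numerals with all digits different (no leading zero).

First digit: 14 (nonzero). Second: 14 (not first). Third: 13, etc.
Total: 14 x 14 x 13 x 12.

Final answer: 30576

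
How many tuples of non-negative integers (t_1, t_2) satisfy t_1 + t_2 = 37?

Stars and bars with 37 stars and 1 bars:
C(37+2-1, 2-1) = C(38,1).

Final answer: C(38,1) = 38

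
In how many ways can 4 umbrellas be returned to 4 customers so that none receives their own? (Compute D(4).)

D(n) = (n-1)(D(n-1) + D(n-2)), D(0)=1, D(1)=0.
D(2) = 1 x (0 + 1) = 1
D(3) = 2 x (1 + 0) = 2
D(4) = 3 x (D(3) + D(2)) = 3 x (2 + 1)

Final answer: D(4) = 9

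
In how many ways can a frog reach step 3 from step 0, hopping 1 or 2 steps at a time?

Let f(n) count the ways. The last step is size 1 or 2, so f(n) = f(n-1) + f(n-2) with f(1)=1, f(2)=2.
Building up term by term: f(1)=1, f(2)=2, f(3)=3.

Final answer: 3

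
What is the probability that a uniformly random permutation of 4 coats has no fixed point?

Use the recurrence D(n) = (n-1)(D(n-1) + D(n-2)) with D(0)=1, D(1)=0.
Building up: D(2)=1, D(3)=2, D(4)=9.
Total arrangements: 4! = 24.
Probability = D(4)/4! = 3/8.

Final answer: D(4)/4! = 9/24 = 0.375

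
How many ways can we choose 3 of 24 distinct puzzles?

C(24,3) = 24!/(3! x 21!).

Final answer: \binom{24}{3} = 2024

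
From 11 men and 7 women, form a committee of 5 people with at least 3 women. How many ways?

Sum over valid woman counts:
C(7,3)C(11,2) = 1925
C(7,4)C(11,1) = 385
C(7,5)C(11,0) = 21
Total: 1925 + 385 + 21.

Final answer: 2331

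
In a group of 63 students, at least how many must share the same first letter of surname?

There are 26 possible values for first letter of surname. With 63 students and 26 categories, by pigeonhole: ceiling(63/26).

Final answer: 3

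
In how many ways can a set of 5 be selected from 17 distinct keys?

C(17,5) = 17!/(5! x (17-5)!).

Final answer: C(17,5) = 6188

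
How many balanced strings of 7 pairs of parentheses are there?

This is a standard Catalan-number count: the answer is C_n. Here n = 7 (pairs).
C_n = (2n)!/(n!(n+1)!), so C_{7} = 14!/(7! x 8!) = C(14,7)/8 = 3432/8.

Final answer: C_{7} = 429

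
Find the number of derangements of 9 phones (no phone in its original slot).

Use the recurrence D(n) = (n-1)(D(n-1) + D(n-2)) with D(0)=1, D(1)=0.
D(2) = 1 x (0 + 1) = 1
D(3) = 2 x (1 + 0) = 2
D(4) = 3 x (2 + 1) = 9
D(5) = 4 x (9 + 2) = 44
D(6) = 5 x (44 + 9) = 265
D(7) = 6 x (265 + 44) = 1854
D(8) = 7 x (1854 + 265) = 14833
D(9) = 8 x (D(8) + D(7)) = 8 x (14833 + 1854)

Final answer: D(9) = 133496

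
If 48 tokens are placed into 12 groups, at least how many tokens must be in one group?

By the pigeonhole principle: ceiling(48/12).

Final answer: 4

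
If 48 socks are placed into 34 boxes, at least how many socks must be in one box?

By the pigeonhole principle: ceiling(48/34).

Final answer: 2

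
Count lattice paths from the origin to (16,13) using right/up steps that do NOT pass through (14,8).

Total paths to (16,13): C(29,13) = 67863915.
Paths through (14,8): C(22,8) x C(7,5) = 6715170.
Avoiding (14,8): 67863915 - 6715170.

Final answer: 61148745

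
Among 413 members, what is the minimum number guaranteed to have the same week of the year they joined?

There are 52 possible values for week of the year they joined. With 413 members and 52 categories, by pigeonhole: ceiling(413/52).

Final answer: 8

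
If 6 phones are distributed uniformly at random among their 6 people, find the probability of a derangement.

Use the recurrence D(n) = (n-1)(D(n-1) + D(n-2)) with D(0)=1, D(1)=0.
Building up: D(2)=1, D(3)=2, D(4)=9, D(5)=44, D(6)=265.
Total arrangements: 6! = 720.
Probability = D(6)/6! = 53/144.

Final answer: D(6)/6! = 265/720 = 0.368056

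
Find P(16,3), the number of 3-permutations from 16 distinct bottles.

P(16,3) = 16!/(16-3)! = 16!/13!.

Final answer: P(16,3) = 3360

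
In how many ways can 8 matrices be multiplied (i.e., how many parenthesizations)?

The structures are counted by the Catalan number C_n. Here n = 8 - 1 = 7.
C_n = (2n)!/(n!(n+1)!), so C_{7} = 14!/(7! x 8!) = C(14,7)/8 = 3432/8.

Final answer: C_{7} = 429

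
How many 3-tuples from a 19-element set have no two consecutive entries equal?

First character: 19 choices. Each subsequent: 18 choices (must differ from the previous one).
Total: 19 x 18^2.

Final answer: 19 x 18^{2} = 6156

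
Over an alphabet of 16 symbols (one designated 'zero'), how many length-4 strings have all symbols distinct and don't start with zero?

The leading digit has 15 choices (anything but zero); the next has 15 (anything but the first), then 14, and so on, one fewer each time.
Total: 15 x 15 x 14 x 13.

Final answer: 40950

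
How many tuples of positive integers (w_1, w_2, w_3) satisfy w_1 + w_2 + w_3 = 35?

Substitute w'_i = w_i - 1 (so w'_i >= 0). Then sum w'_i = 35 - 3 = 32.
Stars and bars: C(32+3-1, 3-1) = C(34,2).

Final answer: C(34,2) = 561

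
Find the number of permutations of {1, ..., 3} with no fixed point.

Use the recurrence D(n) = (n-1)(D(n-1) + D(n-2)) with D(0)=1, D(1)=0.
Building up: D(2)=1.
D(3) = 2 x (D(2) + D(1)) = 2 x (1 + 0).

Final answer: D(3) = 2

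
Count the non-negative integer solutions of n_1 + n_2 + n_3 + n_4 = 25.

Stars and bars with 25 stars and 3 bars:
C(25+4-1, 4-1) = C(28,3).

Final answer: C(28,3) = 3276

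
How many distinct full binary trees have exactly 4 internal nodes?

The structures are counted by the Catalan number C_n. Here n = 4.
C_n = C(2n,n)/(n+1), so C_{4} = C(8,4)/5 = 70/5.

Final answer: C_{4} = 14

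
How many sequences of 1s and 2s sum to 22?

Condition on the final move: it is a 1-step (f(n-1) ways to get there) or a 2-step (f(n-2) ways), so f(n) = f(n-1) + f(n-2), with f(1)=1, f(2)=2.
Building up term by term: f(1)=1, f(2)=2, f(3)=3, f(4)=5, f(5)=8, f(6)=13, f(7)=21, f(8)=34, f(9)=55, f(10)=89, f(11)=144, f(12)=233, f(13)=377, f(14)=610, f(15)=987, f(16)=1597, f(17)=2584, f(18)=4181, f(19)=6765, f(20)=10946, f(21)=17711, f(22)=28657.

Final answer: 28657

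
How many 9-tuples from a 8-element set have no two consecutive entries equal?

Let g(n) count such strings. g(1) = 8, and each valid string of length n-1 extends in 7 ways (any symbol but the last), so g(n) = 7 g(n-1).
Total: g(9) = 8 x 7^8.

Final answer: 8 x 7^{8} = 46118408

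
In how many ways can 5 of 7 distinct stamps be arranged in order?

P(7,5) = 7!/(7-5)! = 7!/2!.

Final answer: P(7,5) = 2520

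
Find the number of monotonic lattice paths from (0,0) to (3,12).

Each path has 3 right steps and 12 up steps in some order (15 steps total).
Choose which 12 of the 15 steps are up: C(15,12).

Final answer: C(15,12) = 455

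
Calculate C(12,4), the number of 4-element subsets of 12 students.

C(12,4) = 12!/(4! x (12-4)!).

Final answer: C(12,4) = 495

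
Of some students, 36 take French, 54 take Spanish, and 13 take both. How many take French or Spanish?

|A union B| = |A| + |B| - |A intersect B| = 36 + 54 - 13.

Final answer: 77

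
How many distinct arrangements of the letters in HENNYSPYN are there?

Letters (E:1, H:1, N:3, P:1, S:1, Y:2). Total letters: 9.
Permutations = 9!/(3! x 2!).

Final answer: 30240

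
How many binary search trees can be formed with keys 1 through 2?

This is a standard Catalan-number count: the answer is C_n. Here n = 2.
C_n = C(2n,n) - C(2n,n+1), so C_{2} = C(4,2) - C(4,3) = 6 - 4.

Final answer: C_{2} = 2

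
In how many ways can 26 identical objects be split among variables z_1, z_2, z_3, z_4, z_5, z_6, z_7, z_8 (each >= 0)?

Stars and bars with 26 stars and 7 bars:
C(26+8-1, 8-1) = C(33,7).

Final answer: C(33,7) = 4272048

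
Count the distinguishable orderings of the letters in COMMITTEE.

Letters (C:1, E:2, I:1, M:2, O:1, T:2). Total letters: 9.
Permutations = 9!/(2! x 2! x 2!).

Final answer: 45360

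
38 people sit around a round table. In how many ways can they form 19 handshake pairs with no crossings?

This is counted by the nth Catalan number C_n. Here n = 38/2 = 19.
Using C_0 = 1 and C_(k+1) = C_k x 2(2k+1)/(k+2), build up term by term: C_1=1, C_2=2, C_3=5, C_4=14, C_5=42, C_6=132, C_7=429, C_8=1430, C_9=4862, C_10=16796, C_11=58786, C_12=208012, C_13=742900, C_14=2674440, C_15=9694845, C_16=35357670, C_17=129644790, C_18=477638700, C_19=1767263190.

Final answer: C_{19} = 1767263190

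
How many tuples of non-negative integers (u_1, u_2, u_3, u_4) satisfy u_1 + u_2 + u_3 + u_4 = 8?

Stars and bars with 8 stars and 3 bars:
C(8+4-1, 4-1) = C(11,3).

Final answer: C(11,3) = 165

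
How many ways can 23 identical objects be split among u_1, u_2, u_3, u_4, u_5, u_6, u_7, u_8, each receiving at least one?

Substitute u'_i = u_i - 1 (so u'_i >= 0). Then sum u'_i = 23 - 8 = 15.
Stars and bars: C(15+8-1, 8-1) = C(22,7).

Final answer: C(22,7) = 170544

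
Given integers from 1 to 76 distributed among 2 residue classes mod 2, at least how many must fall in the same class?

By pigeonhole with 76 objects and 2 categories: ceiling(76/2).

Final answer: 38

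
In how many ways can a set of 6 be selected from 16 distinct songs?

C(16,6) = 16!/(6! x 10!).

Final answer: \binom{16}{6} = 8008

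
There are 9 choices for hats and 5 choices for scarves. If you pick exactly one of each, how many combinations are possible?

By the multiplication principle: 9 x 5.

Final answer: 45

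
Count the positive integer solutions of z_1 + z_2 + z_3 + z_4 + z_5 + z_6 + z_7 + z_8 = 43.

Substitute z'_i = z_i - 1 (so z'_i >= 0). Then sum z'_i = 43 - 8 = 35.
Stars and bars: C(35+8-1, 8-1) = C(42,7).

Final answer: C(42,7) = 26978328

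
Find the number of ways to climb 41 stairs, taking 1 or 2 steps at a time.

Let f(n) be the number of climbs. Removing the last move (1 or 2 steps) gives f(n) = f(n-1) + f(n-2); base cases f(1)=1, f(2)=2.
Building up term by term: f(1)=1, f(2)=2, f(3)=3, f(4)=5, f(5)=8, f(6)=13, f(7)=21, f(8)=34, f(9)=55, f(10)=89, f(11)=144, f(12)=233, f(13)=377, f(14)=610, f(15)=987, f(16)=1597, f(17)=2584, f(18)=4181, f(19)=6765, f(20)=10946, f(21)=17711, f(22)=28657, f(23)=46368, f(24)=75025, f(25)=121393, f(26)=196418, f(27)=317811, f(28)=514229, f(29)=832040, f(30)=1346269, f(31)=2178309, f(32)=3524578, f(33)=5702887, f(34)=9227465, f(35)=14930352, f(36)=24157817, f(37)=39088169, f(38)=63245986, f(39)=102334155, f(40)=165580141, f(41)=267914296.

Final answer: 267914296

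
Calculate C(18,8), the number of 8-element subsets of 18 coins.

C(18,8) = 18!/(8! x (18-8)!).

Final answer: C(18,8) = 43758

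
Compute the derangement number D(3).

D(n) = (n-1)(D(n-1) + D(n-2)), D(0)=1, D(1)=0.
Building up: D(2)=1.
D(3) = 2 x (D(2) + D(1)) = 2 x (1 + 0).

Final answer: D(3) = 2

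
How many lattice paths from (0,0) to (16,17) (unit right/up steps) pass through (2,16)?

Paths (0,0)->(2,16): C(18,16) = 153.
Paths (2,16)->(16,17): C(15,1) = 15.
By multiplication principle: 153 x 15.

Final answer: 2295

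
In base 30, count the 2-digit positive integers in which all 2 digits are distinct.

The leading digit has 29 choices (anything but zero); the next has 29 (anything but the first), then 28, and so on, one fewer each time.
Total: 29 x 29.

Final answer: 841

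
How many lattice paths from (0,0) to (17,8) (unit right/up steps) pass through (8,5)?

Paths (0,0)->(8,5): C(13,5) = 1287.
Paths (8,5)->(17,8): C(12,3) = 220.
By multiplication principle: 1287 x 220.

Final answer: 283140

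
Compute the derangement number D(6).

D(n) = (n-1)(D(n-1) + D(n-2)), D(0)=1, D(1)=0.
D(2) = 1 x (0 + 1) = 1
D(3) = 2 x (1 + 0) = 2
D(4) = 3 x (2 + 1) = 9
D(5) = 4 x (9 + 2) = 44
D(6) = 5 x (D(5) + D(4)) = 5 x (44 + 9)

Final answer: D(6) = 265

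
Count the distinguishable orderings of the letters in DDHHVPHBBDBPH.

Letters (B:3, D:3, H:4, P:2, V:1). Total letters: 13.
Permutations = 13!/(4! x 3! x 3! x 2!).

Final answer: 3603600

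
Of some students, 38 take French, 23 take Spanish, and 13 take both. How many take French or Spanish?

|A union B| = |A| + |B| - |A intersect B| = 38 + 23 - 13.

Final answer: 48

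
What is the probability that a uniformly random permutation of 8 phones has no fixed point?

Use the recurrence D(n) = (n-1)(D(n-1) + D(n-2)) with D(0)=1, D(1)=0.
Building up: D(2)=1, D(3)=2, D(4)=9, D(5)=44, D(6)=265, D(7)=1854, D(8)=14833.
Total arrangements: 8! = 40320.
Probability = D(8)/8! = 2119/5760.

Final answer: D(8)/8! = 14833/40320 = 0.367882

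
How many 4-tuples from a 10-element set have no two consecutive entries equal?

First character: 10 choices. Each subsequent: 9 choices (must differ from the previous one).
Total: 10 x 9^3.

Final answer: 10 x 9^{3} = 7290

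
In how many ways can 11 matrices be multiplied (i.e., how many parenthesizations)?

This is counted by the nth Catalan number C_n. Here n = 11 - 1 = 10.
C_n = (2n)!/(n!(n+1)!), so C_{10} = 20!/(10! x 11!) = C(20,10)/11 = 184756/11.

Final answer: C_{10} = 16796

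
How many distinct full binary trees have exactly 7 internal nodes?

This is counted by the nth Catalan number C_n. Here n = 7.
Using C_0 = 1 and C_(k+1) = C_k x 2(2k+1)/(k+2), build up term by term: C_1=1, C_2=2, C_3=5, C_4=14, C_5=42, C_6=132, C_7=429.

Final answer: C_{7} = 429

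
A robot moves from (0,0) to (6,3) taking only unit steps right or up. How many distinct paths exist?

Each path has 6 right steps and 3 up steps in some order (9 steps total).
Choose which 3 of the 9 steps are up: C(9,3).

Final answer: C(9,3) = 84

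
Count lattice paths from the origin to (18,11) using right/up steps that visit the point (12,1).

Paths (0,0)->(12,1): C(13,1) = 13.
Paths (12,1)->(18,11): C(16,10) = 8008.
By multiplication principle: 13 x 8008.

Final answer: 104104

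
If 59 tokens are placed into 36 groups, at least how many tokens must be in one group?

By the pigeonhole principle: ceiling(59/36).

Final answer: 2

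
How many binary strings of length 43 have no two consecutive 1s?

Let a(n) count valid strings. If the last bit is 0 the prefix is any valid string of length n-1; if it is 1 the string must end in 01 with a valid prefix of length n-2. So a(n) = a(n-1) + a(n-2), a(1)=2, a(2)=3.
Iterating the recurrence: a(1)=2, a(2)=3, a(3)=5, a(4)=8, a(5)=13, a(6)=21, a(7)=34, a(8)=55, a(9)=89, a(10)=144, a(11)=233, a(12)=377, a(13)=610, a(14)=987, a(15)=1597, a(16)=2584, a(17)=4181, a(18)=6765, a(19)=10946, a(20)=17711, a(21)=28657, a(22)=46368, a(23)=75025, a(24)=121393, a(25)=196418, a(26)=317811, a(27)=514229, a(28)=832040, a(29)=1346269, a(30)=2178309, a(31)=3524578, a(32)=5702887, a(33)=9227465, a(34)=14930352, a(35)=24157817, a(36)=39088169, a(37)=63245986, a(38)=102334155, a(39)=165580141, a(40)=267914296, a(41)=433494437, a(42)=701408733, a(43)=1134903170.

Final answer: 1134903170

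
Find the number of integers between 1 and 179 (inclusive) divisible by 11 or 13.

Multiples of 11: 16. Multiples of 13: 13. Of both (lcm=143): 1.
By inclusion-exclusion: 16 + 13 - 1.

Final answer: 28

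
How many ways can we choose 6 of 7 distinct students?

C(7,6) = 7!/(6! x (7-6)!).

Final answer: C(7,6) = 7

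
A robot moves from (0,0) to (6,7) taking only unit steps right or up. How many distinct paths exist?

Each path has 6 right steps and 7 up steps in some order (13 steps total).
Choose which 7 of the 13 steps are up: C(13,7).

Final answer: C(13,7) = 1716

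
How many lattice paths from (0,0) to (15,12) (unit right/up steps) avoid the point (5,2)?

Total paths to (15,12): C(27,12) = 17383860.
Paths through (5,2): C(7,2) x C(20,10) = 3879876.
Avoiding (5,2): 17383860 - 3879876.

Final answer: 13503984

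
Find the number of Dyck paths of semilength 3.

Total monotonic paths to (3,3): C(6,3) = 20.
A path is bad iff it touches y = x + 1; reflecting its initial segment maps bad paths bijectively onto all paths to (2,4), of which there are C(6,4) = 15.
Valid Dyck paths: 20 - 15.
(These counts are the Catalan numbers.)

Final answer: C_{3} = 5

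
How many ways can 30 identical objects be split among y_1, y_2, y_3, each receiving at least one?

Substitute y'_i = y_i - 1 (so y'_i >= 0). Then sum y'_i = 30 - 3 = 27.
Stars and bars: C(27+3-1, 3-1) = C(29,2).

Final answer: C(29,2) = 406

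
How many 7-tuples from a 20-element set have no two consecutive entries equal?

First character: 20 choices. Each subsequent: 19 choices (must differ from the previous one).
Total: 20 x 19^6.

Final answer: 20 x 19^{6} = 940917620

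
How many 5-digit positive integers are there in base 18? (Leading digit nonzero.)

In base 18, the leading digit has 17 choices (1..17); each of the remaining 4 digits has 18 choices.
Total: 17 x 18^4.

Final answer: 1784592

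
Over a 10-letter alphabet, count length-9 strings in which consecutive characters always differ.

Let g(n) count such strings. g(1) = 10, and each valid string of length n-1 extends in 9 ways (any symbol but the last), so g(n) = 9 g(n-1).
Total: g(9) = 10 x 9^8.

Final answer: 10 x 9^{8} = 430467210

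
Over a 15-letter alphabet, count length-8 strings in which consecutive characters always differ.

Let g(n) count such strings. g(1) = 15, and each valid string of length n-1 extends in 14 ways (any symbol but the last), so g(n) = 14 g(n-1).
Total: g(8) = 15 x 14^7.

Final answer: 15 x 14^{7} = 1581202560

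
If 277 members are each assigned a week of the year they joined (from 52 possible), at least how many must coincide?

There are 52 possible values for week of the year they joined. With 277 members and 52 categories, by pigeonhole: ceiling(277/52).

Final answer: 6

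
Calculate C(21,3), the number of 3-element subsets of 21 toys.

C(21,3) = 21!/(3! x (21-3)!).

Final answer: C(21,3) = 1330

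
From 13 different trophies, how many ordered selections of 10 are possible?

P(13,10) = 13!/(13-10)! = 13!/3!.

Final answer: P(13,10) = 1037836800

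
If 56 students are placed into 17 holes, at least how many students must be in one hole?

By the pigeonhole principle: ceiling(56/17).

Final answer: 4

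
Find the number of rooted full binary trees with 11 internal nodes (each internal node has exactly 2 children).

This is a standard Catalan-number count: the answer is C_n. Here n = 11.
Using C_0 = 1 and C_(k+1) = C_k x 2(2k+1)/(k+2), build up term by term: C_1=1, C_2=2, C_3=5, C_4=14, C_5=42, C_6=132, C_7=429, C_8=1430, C_9=4862, C_10=16796, C_11=58786.

Final answer: C_{11} = 58786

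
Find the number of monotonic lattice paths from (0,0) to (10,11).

Each path has 10 right steps and 11 up steps in some order (21 steps total).
Choose which 11 of the 21 steps are up: C(21,11).

Final answer: C(21,11) = 352716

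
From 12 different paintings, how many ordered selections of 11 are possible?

P(12,11) = 12!/(12-11)! = 12!/1!.

Final answer: P(12,11) = 479001600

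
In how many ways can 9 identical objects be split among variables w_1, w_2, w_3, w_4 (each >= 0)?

Stars and bars with 9 stars and 3 bars:
C(9+4-1, 4-1) = C(12,3).

Final answer: C(12,3) = 220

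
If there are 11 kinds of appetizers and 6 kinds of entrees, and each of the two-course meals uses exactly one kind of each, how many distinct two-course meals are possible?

By the multiplication principle: 11 x 6.

Final answer: 66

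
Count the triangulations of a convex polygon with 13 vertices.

This is a standard Catalan-number count: the answer is C_n. Here n = 13 - 2 = 11.
C_n = (2n)!/(n!(n+1)!), so C_{11} = 22!/(11! x 12!) = C(22,11)/12 = 705432/12.

Final answer: C_{11} = 58786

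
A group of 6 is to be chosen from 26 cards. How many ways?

C(26,6) = 26!/(6! x 20!).

Final answer: \binom{26}{6} = 230230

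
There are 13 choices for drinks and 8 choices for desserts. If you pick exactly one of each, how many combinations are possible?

By the multiplication principle: 13 x 8.

Final answer: 104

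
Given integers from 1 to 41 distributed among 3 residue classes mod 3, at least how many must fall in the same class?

By pigeonhole with 41 objects and 3 categories: ceiling(41/3).

Final answer: 14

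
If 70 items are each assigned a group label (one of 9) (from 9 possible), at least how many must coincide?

There are 9 possible values for group label (one of 9). With 70 items and 9 categories, by pigeonhole: ceiling(70/9).

Final answer: 8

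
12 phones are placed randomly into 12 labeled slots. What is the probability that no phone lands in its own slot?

D(n) = (n-1)(D(n-1) + D(n-2)), D(0)=1, D(1)=0.
Building up: D(2)=1, D(3)=2, D(4)=9, D(5)=44, D(6)=265, D(7)=1854, D(8)=14833, D(9)=133496, D(10)=1334961, D(11)=14684570, D(12)=176214841.
Total arrangements: 12! = 479001600.
Probability = D(12)/12! = 16019531/43545600.

Final answer: D(12)/12! = 176214841/479001600 = 0.367879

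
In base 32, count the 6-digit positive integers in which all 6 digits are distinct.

First digit: 31 (nonzero). Second: 31 (not first). Third: 30, etc.
Total: 31 x 31 x 30 x 29 x 28 x 27.

Final answer: 632068920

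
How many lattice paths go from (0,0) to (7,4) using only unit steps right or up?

Each path has 7 right steps and 4 up steps in some order (11 steps total).
Choose which 4 of the 11 steps are up: C(11,4).

Final answer: C(11,4) = 330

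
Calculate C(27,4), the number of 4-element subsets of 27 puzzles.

C(27,4) = 27!/(4! x 23!).

Final answer: \binom{27}{4} = 17550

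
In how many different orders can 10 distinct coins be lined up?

The number of ways to arrange 10 distinct objects is 10!.

Final answer: 10! = 3628800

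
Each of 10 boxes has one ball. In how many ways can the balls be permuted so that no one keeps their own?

Derangements satisfy D(n) = (n-1)(D(n-1) + D(n-2)), starting from D(0)=1, D(1)=0.
D(2) = 1 x (0 + 1) = 1
D(3) = 2 x (1 + 0) = 2
D(4) = 3 x (2 + 1) = 9
D(5) = 4 x (9 + 2) = 44
D(6) = 5 x (44 + 9) = 265
D(7) = 6 x (265 + 44) = 1854
D(8) = 7 x (1854 + 265) = 14833
D(9) = 8 x (14833 + 1854) = 133496
D(10) = 9 x (D(9) + D(8)) = 9 x (133496 + 14833)

Final answer: D(10) = 1334961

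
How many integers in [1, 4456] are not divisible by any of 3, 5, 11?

|div by 3|=1485, |div by 5|=891, |div by 11|=405.
|div by 3&5|=297, |div by 3&11|=135, |div by 5&11|=81, |div by all|=27.
By inclusion-exclusion, divisible by at least one: 1485+891+405-297-135-81+27 = 2295.
Not divisible by any: 4456 - 2295.

Final answer: 2161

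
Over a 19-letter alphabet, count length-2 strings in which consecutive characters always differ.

First character: 19 choices. Each subsequent: 18 choices (must differ from the previous one).
Total: 19 x 18^1.

Final answer: 19 x 18^{1} = 342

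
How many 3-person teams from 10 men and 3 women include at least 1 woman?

Sum over valid woman counts:
C(3,1)C(10,2) = 135
C(3,2)C(10,1) = 30
C(3,3)C(10,0) = 1
Total: 135 + 30 + 1.

Final answer: 166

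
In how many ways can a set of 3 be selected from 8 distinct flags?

C(8,3) = 8!/(3! x 5!).

Final answer: \binom{8}{3} = 56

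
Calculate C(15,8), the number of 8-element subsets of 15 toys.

C(15,8) = 15!/(8! x 7!).

Final answer: \binom{15}{8} = 6435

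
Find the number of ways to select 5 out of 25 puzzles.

C(25,5) = 25!/(5! x (25-5)!).

Final answer: C(25,5) = 53130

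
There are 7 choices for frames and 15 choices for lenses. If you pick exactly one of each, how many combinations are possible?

By the multiplication principle: 7 x 15.

Final answer: 105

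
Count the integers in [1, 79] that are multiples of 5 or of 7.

Multiples of 5: 15. Multiples of 7: 11. Of both (lcm=35): 2.
By inclusion-exclusion: 15 + 11 - 2.

Final answer: 24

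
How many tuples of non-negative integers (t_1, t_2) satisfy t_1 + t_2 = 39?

Stars and bars with 39 stars and 1 bars:
C(39+2-1, 2-1) = C(40,1).

Final answer: C(40,1) = 40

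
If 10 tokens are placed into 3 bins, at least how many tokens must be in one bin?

By the pigeonhole principle: ceiling(10/3).

Final answer: 4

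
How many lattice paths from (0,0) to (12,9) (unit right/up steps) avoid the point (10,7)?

Total paths to (12,9): C(21,9) = 293930.
Paths through (10,7): C(17,7) x C(4,2) = 116688.
Avoiding (10,7): 293930 - 116688.

Final answer: 177242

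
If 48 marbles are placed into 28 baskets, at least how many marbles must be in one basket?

By the pigeonhole principle: ceiling(48/28).

Final answer: 2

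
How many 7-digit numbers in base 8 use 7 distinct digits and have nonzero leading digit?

First digit: 7 (nonzero). Second: 7 (not first). Third: 6, etc.
Total: 7 x 7 x 6 x 5 x 4 x 3 x 2.

Final answer: 35280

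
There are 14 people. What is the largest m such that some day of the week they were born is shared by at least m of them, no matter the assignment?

There are 7 possible values for day of the week they were born. With 14 people and 7 categories, by pigeonhole: ceiling(14/7).

Final answer: 2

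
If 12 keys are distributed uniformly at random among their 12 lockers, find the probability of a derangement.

Derangements satisfy D(n) = (n-1)(D(n-1) + D(n-2)), starting from D(0)=1, D(1)=0.
Building up: D(2)=1, D(3)=2, D(4)=9, D(5)=44, D(6)=265, D(7)=1854, D(8)=14833, D(9)=133496, D(10)=1334961, D(11)=14684570, D(12)=176214841.
Total arrangements: 12! = 479001600.
Probability = D(12)/12! = 16019531/43545600.

Final answer: D(12)/12! = 176214841/479001600 = 0.367879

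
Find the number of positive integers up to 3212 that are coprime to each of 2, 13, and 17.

|div by 2|=1606, |div by 13|=247, |div by 17|=188.
|div by 2&13|=123, |div by 2&17|=94, |div by 13&17|=14, |div by all|=7.
By inclusion-exclusion, divisible by at least one: 1606+247+188-123-94-14+7 = 1817.
Not divisible by any: 3212 - 1817.

Final answer: 1395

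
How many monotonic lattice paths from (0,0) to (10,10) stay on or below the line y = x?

Total monotonic paths to (10,10): C(20,10) = 184756.
A path is bad iff it touches y = x + 1; reflecting its initial segment maps bad paths bijectively onto all paths to (9,11), of which there are C(20,11) = 167960.
Valid Dyck paths: 184756 - 167960.
(Check: C(20,10) - C(20,11) = C(20,10)/11, the Catalan number C_{10}.)

Final answer: C_{10} = 16796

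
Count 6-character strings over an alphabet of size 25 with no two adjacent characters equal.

First character: 25 choices. Each subsequent: 24 choices (must differ from the previous one).
Total: 25 x 24^5.

Final answer: 25 x 24^{5} = 199065600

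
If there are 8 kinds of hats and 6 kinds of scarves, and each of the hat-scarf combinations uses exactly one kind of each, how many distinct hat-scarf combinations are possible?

By the multiplication principle: 8 x 6.

Final answer: 48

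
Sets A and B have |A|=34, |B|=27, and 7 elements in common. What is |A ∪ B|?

|A union B| = |A| + |B| - |A intersect B| = 34 + 27 - 7.

Final answer: 54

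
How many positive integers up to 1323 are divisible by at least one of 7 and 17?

Multiples of 7: 189. Multiples of 17: 77. Of both (lcm=119): 11.
By inclusion-exclusion: 189 + 77 - 11.

Final answer: 255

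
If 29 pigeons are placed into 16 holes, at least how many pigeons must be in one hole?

By the pigeonhole principle: ceiling(29/16).

Final answer: 2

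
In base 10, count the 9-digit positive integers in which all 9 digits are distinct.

The leading digit has 9 choices (anything but zero); the next has 9 (anything but the first), then 8, and so on, one fewer each time.
Total: 9 x 9 x 8 x 7 x 6 x 5 x 4 x 3 x 2.

Final answer: 3265920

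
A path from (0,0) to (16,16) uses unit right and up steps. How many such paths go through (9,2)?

Paths (0,0)->(9,2): C(11,2) = 55.
Paths (9,2)->(16,16): C(21,14) = 116280.
By multiplication principle: 55 x 116280.

Final answer: 6395400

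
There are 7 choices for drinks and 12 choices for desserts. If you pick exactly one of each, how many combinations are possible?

By the multiplication principle: 7 x 12.

Final answer: 84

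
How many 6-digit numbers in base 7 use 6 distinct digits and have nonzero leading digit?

First digit: 6 (nonzero). Second: 6 (not first). Third: 5, etc.
Total: 6 x 6 x 5 x 4 x 3 x 2.

Final answer: 4320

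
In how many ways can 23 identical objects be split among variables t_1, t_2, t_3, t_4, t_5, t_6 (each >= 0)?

Stars and bars with 23 stars and 5 bars:
C(23+6-1, 6-1) = C(28,5).

Final answer: C(28,5) = 98280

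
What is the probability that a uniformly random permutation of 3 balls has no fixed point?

Derangements satisfy D(n) = (n-1)(D(n-1) + D(n-2)), starting from D(0)=1, D(1)=0.
Building up: D(2)=1, D(3)=2.
Total arrangements: 3! = 6.
Probability = D(3)/3! = 1/3.

Final answer: D(3)/3! = 2/6 = 0.333333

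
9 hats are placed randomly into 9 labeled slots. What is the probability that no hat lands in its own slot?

Use the recurrence D(n) = (n-1)(D(n-1) + D(n-2)) with D(0)=1, D(1)=0.
Building up: D(2)=1, D(3)=2, D(4)=9, D(5)=44, D(6)=265, D(7)=1854, D(8)=14833, D(9)=133496.
Total arrangements: 9! = 362880.
Probability = D(9)/9! = 16687/45360.

Final answer: D(9)/9! = 133496/362880 = 0.367879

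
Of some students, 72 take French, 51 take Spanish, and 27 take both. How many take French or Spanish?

|A union B| = |A| + |B| - |A intersect B| = 72 + 51 - 27.

Final answer: 96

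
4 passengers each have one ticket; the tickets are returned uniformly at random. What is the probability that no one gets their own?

Derangements satisfy D(n) = (n-1)(D(n-1) + D(n-2)), starting from D(0)=1, D(1)=0.
Building up: D(2)=1, D(3)=2, D(4)=9.
Total arrangements: 4! = 24.
Probability = D(4)/4! = 3/8.

Final answer: D(4)/4! = 9/24 = 0.375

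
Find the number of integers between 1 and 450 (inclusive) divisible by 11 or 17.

Multiples of 11: 40. Multiples of 17: 26. Of both (lcm=187): 2.
By inclusion-exclusion: 40 + 26 - 2.

Final answer: 64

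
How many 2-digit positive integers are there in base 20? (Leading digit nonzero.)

Leading digit: 19 options (nonzero). Other 1 digit(s): 20 options each.
Total: 19 x 20^1.

Final answer: 380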